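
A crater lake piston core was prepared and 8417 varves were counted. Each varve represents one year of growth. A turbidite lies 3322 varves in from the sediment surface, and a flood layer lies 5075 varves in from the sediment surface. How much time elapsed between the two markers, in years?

1753 yr

5075 − 3322 = 1753 varves lie between the two events.
At one varve per year, 1753 years elapsed between them.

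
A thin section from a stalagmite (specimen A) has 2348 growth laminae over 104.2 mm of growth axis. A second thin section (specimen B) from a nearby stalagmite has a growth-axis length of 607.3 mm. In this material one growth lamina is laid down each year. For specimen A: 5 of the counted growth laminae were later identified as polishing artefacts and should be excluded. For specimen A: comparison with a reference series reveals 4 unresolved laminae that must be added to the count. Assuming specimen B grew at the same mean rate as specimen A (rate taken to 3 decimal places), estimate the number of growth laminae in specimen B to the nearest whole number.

Specimen A: true growth lamina count = 2348 − 5 + 4 = 2347.
A: 104.2 mm over 2347 years gives 104.2 / 2347 ≈ 0.044 mm per year.
B spans 607.3 / 0.044 = 13802.27 years ≈ 13802 growth laminae.

13802 growth laminae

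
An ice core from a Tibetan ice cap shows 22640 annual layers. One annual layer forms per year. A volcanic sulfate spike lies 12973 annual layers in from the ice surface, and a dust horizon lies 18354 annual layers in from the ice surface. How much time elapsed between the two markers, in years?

5381 years

Separation: 18354 − 12973 = 5381 annual layers.
At one annual layer per year, 5381 years elapsed between them.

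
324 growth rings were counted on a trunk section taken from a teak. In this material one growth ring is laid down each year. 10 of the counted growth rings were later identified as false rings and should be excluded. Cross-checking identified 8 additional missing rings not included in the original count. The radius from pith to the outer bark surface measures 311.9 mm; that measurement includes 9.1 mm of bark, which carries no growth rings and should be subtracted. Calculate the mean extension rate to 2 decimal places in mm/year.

0.94 mm/year

Adjusted count: 324 − 10 + 8 = 322 growth rings.
Net length = 311.9 − 9.1 = 302.8 mm.
Mean rate = 302.8 mm / 322 years ≈ 0.94 mm/year.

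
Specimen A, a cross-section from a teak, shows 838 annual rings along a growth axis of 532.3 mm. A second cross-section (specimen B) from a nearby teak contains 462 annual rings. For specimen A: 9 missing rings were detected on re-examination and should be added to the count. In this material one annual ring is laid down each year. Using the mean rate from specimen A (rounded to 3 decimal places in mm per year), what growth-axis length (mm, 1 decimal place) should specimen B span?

Specimen A: correcting the raw count gives 838 + 9 = 847 true annual rings.
A: 532.3 mm over 847 years gives 532.3 / 847 ≈ 0.628 mm per year.
Length of B = 0.628 × 462 = 290.1 mm.

290.1 mm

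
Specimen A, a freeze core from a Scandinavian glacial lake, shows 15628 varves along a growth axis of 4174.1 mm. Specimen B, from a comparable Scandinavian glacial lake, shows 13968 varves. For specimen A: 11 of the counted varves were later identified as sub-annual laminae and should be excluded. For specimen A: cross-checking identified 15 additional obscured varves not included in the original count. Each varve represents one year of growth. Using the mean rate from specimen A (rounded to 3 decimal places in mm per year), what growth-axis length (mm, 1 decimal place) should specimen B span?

3729.5 mm

Specimen A: correcting the raw count gives 15628 − 11 + 15 = 15632 true varves.
A: Extension rate ≈ 4174.1 / 15632 = 0.267 mm/year.
Length of B = 0.267 × 13968 = 3729.5 mm.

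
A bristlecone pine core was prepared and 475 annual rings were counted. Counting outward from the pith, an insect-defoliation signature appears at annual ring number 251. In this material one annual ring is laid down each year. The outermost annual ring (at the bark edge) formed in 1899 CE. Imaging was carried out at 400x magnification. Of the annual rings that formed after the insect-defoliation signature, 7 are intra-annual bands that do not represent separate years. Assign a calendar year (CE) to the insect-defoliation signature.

475 − 251 = 224 annual rings lie beyond the insect-defoliation signature toward the bark edge.
224 − 7 false = 217 true annual rings after the insect-defoliation signature.
The annual ring at the bark edge is 1899 CE, so the insect-defoliation signature dates to 1899 − 217 = 1682 CE.

1682 CE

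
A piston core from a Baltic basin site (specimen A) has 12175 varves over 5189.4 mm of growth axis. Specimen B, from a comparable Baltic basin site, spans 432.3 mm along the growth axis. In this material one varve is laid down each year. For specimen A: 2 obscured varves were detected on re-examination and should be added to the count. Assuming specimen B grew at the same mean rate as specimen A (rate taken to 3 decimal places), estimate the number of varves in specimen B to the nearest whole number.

1015 varves

Specimen A: true varve count = 12175 + 2 = 12177.
A: Extension rate ≈ 5189.4 / 12177 = 0.426 mm/yr.
B spans 432.3 / 0.426 = 1014.79 years ≈ 1015 varves.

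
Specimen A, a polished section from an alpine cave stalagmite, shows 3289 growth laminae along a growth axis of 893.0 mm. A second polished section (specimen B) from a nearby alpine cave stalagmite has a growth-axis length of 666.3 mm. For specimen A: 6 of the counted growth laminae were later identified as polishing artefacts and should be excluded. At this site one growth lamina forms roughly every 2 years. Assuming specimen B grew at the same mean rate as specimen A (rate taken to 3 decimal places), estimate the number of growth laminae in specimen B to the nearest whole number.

Specimen A: true growth lamina count = 3289 − 6 = 3283.
Specimen A: at 2 years per growth lamina, 3283 × 2 = 6566 years.
A: Mean rate = 893.0 mm / 6566 years ≈ 0.136 mm/yr.
Specimen B: 666.3 mm / 0.136 mm per year = 4899.26 years; at 2 years per growth lamina that is 4899.26 / 2 ≈ 2450 growth laminae.

2450 growth laminae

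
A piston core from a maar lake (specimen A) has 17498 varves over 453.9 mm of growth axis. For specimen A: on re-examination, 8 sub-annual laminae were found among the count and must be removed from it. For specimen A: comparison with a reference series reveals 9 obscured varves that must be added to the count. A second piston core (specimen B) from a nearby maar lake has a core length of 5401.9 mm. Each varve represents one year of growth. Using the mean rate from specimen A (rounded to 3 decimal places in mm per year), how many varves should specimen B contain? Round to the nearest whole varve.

Specimen A: adjusted count: 17498 − 8 + 9 = 17499 varves.
A: Mean rate = 453.9 mm / 17499 years ≈ 0.026 mm/year.
For B, 5401.9 / 0.026 = 207765.38 years ≈ 207765 varves.

207765 varves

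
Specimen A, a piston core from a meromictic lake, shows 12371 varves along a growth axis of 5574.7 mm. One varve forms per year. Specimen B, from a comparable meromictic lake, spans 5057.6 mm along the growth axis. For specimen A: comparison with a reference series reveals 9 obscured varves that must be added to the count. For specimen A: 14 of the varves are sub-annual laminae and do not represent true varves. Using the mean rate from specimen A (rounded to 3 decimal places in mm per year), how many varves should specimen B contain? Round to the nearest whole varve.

11214 varves

Specimen A: adjusted count: 12371 − 14 + 9 = 12366 varves.
A: 5574.7 mm over 12366 years gives 5574.7 / 12366 ≈ 0.451 mm/yr.
B spans 5057.6 / 0.451 = 11214.19 years ≈ 11214 varves.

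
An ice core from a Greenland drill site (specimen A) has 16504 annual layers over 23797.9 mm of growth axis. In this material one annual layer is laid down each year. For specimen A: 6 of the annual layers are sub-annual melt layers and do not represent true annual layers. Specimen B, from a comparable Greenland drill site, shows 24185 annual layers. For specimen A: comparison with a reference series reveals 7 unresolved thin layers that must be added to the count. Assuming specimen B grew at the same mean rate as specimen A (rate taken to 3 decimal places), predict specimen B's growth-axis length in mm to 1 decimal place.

Specimen A: adjusted count: 16504 − 6 + 7 = 16505 annual layers.
A: 23797.9 mm over 16505 years gives 23797.9 / 16505 ≈ 1.442 mm/year.
Length of B = 1.442 × 24185 = 34874.8 mm.

34874.8 mm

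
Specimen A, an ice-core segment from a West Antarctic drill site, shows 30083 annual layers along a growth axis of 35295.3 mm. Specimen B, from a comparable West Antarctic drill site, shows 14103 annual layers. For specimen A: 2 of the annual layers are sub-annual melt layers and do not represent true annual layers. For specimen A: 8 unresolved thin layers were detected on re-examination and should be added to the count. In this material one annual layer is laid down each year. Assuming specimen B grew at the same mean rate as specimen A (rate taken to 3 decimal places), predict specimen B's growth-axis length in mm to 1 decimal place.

Specimen A: true annual layer count = 30083 − 2 + 8 = 30089.
A: Extension rate ≈ 35295.3 / 30089 = 1.173 mm/year.
B's length ≈ 1.173 × 14103 = 16542.8 mm.

16542.8 mm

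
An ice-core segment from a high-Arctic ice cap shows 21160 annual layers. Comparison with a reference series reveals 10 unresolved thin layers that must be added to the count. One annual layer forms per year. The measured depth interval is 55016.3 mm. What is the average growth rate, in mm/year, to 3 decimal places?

Adjusted count: 21160 + 10 = 21170 annual layers.
55016.3 mm over 21170 years gives 55016.3 / 21170 ≈ 2.599 mm/year.

2.599 mm/year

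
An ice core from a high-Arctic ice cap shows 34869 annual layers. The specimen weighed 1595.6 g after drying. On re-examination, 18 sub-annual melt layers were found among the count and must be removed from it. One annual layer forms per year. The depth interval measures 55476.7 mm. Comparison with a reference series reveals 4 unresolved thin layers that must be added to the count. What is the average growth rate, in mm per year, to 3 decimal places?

1.592 mm per year

Correcting the raw count gives 34869 − 18 + 4 = 34855 true annual layers.
Extension rate ≈ 55476.7 / 34855 = 1.592 mm per year.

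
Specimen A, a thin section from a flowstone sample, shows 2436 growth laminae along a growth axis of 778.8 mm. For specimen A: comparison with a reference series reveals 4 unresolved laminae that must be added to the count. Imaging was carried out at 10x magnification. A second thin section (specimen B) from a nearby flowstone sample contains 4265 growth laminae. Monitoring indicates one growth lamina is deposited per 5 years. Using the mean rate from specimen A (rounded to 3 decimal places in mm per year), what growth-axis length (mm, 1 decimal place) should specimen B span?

Specimen A: true growth lamina count = 2436 + 4 = 2440.
Specimen A: 2440 growth laminae at 5 years each span 2440 × 5 = 12200 years.
A: Extension rate ≈ 778.8 / 12200 = 0.064 mm/year.
Specimen B: at 5 years per growth lamina, 4265 × 5 = 21325 years. For B, 0.064 mm/year × 21325 years = 1364.8 mm.

1364.8 mm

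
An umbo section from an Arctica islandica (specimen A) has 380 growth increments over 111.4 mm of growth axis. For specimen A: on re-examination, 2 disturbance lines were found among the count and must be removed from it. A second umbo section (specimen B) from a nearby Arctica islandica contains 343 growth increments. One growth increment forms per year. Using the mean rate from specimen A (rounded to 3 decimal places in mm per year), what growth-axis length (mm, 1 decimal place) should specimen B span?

Specimen A: adjusted count: 380 − 2 = 378 growth increments.
A: Mean rate = 111.4 mm / 378 years ≈ 0.295 mm per year.
Length of B = 0.295 × 343 = 101.2 mm.

101.2 mm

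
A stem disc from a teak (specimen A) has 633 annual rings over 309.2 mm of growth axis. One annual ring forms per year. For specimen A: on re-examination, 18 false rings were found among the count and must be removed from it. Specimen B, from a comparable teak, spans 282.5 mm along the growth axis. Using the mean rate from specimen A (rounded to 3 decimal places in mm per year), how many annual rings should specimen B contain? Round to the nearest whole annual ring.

Specimen A: after corrections the count is 633 − 18 = 615 annual rings.
A: 309.2 mm over 615 years gives 309.2 / 615 ≈ 0.503 mm/yr.
B spans 282.5 / 0.503 = 561.63 years ≈ 562 annual rings.

562 annual rings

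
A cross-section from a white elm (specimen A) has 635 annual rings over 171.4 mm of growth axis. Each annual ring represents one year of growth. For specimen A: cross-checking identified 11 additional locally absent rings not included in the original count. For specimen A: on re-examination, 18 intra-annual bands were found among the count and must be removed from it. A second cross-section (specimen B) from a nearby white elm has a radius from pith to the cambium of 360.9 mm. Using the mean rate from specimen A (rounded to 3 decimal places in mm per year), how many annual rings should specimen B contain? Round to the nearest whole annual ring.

1322 annual rings

Specimen A: correcting the raw count gives 635 − 18 + 11 = 628 true annual rings.
A: Mean rate = 171.4 mm / 628 years ≈ 0.273 mm per year.
B spans 360.9 / 0.273 = 1321.98 years ≈ 1322 annual rings.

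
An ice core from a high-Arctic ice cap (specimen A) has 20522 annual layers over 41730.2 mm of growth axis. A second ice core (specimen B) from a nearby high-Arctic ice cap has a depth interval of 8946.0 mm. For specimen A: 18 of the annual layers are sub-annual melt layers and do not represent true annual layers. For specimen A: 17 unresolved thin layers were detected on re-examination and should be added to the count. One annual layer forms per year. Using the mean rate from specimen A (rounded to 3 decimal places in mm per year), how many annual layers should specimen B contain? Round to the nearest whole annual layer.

Specimen A: correcting the raw count gives 20522 − 18 + 17 = 20521 true annual layers.
A: Extension rate ≈ 41730.2 / 20521 = 2.034 mm/yr.
Specimen B: 8946.0 mm / 2.034 mm per year = 4398.23 years ≈ 4398 annual layers.

4398 annual layers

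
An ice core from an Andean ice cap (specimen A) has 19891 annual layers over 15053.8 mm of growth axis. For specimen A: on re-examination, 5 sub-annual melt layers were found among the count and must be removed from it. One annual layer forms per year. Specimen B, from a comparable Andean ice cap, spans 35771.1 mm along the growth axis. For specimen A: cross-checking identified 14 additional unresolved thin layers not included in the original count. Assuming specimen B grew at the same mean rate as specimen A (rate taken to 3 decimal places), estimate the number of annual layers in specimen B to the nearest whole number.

Specimen A: correcting the raw count gives 19891 − 5 + 14 = 19900 true annual layers.
A: Extension rate ≈ 15053.8 / 19900 = 0.756 mm per year.
Specimen B: 35771.1 mm / 0.756 mm per year = 47316.27 years ≈ 47316 annual layers.

47316 annual layers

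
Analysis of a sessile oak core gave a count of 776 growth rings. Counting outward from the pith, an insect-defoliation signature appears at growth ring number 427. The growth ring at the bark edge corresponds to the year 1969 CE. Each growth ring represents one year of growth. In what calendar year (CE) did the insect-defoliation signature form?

Between growth ring 427 and the bark edge there are 776 − 427 = 349 growth rings.
Counting back 349 years from 1969 CE places the insect-defoliation signature in 1969 − 349 = 1620 CE.

1620 CE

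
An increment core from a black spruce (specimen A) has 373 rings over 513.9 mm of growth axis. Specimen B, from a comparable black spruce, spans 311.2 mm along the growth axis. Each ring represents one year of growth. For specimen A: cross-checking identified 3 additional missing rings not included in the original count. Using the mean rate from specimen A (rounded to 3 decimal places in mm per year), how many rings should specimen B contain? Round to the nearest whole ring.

228 rings

Specimen A: adjusted count: 373 + 3 = 376 rings.
A: 513.9 mm over 376 years gives 513.9 / 376 ≈ 1.367 mm/year.
B spans 311.2 / 1.367 = 227.65 years ≈ 228 rings.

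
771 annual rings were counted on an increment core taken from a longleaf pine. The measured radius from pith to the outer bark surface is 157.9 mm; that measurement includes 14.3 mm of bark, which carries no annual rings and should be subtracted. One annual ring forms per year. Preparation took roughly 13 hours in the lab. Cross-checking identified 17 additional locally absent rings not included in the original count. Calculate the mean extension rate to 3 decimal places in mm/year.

After corrections the count is 771 + 17 = 788 annual rings.
Net length = 157.9 − 14.3 = 143.6 mm.
143.6 mm over 788 years gives 143.6 / 788 ≈ 0.182 mm/year.

0.182 mm/year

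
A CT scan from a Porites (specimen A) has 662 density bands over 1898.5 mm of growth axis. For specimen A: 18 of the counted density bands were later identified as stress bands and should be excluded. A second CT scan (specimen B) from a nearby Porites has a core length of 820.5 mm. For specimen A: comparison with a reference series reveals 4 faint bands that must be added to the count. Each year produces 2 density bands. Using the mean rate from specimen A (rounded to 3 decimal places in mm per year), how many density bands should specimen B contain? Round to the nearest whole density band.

Specimen A: adjusted count: 662 − 18 + 4 = 648 density bands.
Specimen A: with 2 density bands per year, 648 / 2 = 324 years.
A: 1898.5 mm over 324 years gives 1898.5 / 324 ≈ 5.860 mm per year.
Specimen B: 820.5 mm / 5.860 mm per year = 140.02 years; at 2 density bands per year that is 140.02 × 2 ≈ 280 density bands.

280 density bands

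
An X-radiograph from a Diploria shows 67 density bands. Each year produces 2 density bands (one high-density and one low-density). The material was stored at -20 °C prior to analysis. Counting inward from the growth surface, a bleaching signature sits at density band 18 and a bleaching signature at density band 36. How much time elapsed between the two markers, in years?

9 years

The two markers are separated by 36 − 18 = 18 density bands.
18 density bands at 2 per year is 18 / 2 = 9 years.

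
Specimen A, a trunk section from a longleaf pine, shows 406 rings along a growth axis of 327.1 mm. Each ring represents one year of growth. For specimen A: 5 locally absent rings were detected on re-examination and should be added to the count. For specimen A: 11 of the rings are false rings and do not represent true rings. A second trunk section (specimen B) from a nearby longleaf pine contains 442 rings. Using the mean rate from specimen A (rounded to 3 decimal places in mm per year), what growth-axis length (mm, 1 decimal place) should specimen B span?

Specimen A: true ring count = 406 − 11 + 5 = 400.
A: 327.1 mm over 400 years gives 327.1 / 400 ≈ 0.818 mm/year.
Length of B = 0.818 × 442 = 361.6 mm.

361.6 mm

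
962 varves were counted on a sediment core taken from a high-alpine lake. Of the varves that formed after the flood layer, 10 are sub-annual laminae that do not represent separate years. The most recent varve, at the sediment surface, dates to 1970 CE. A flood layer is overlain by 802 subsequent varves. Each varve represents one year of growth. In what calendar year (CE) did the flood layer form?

1178 CE

802 varves formed after the flood layer.
Excluding 10 false varves: 802 − 10 = 792.
Counting back 792 years from 1970 CE places the flood layer in 1970 − 792 = 1178 CE.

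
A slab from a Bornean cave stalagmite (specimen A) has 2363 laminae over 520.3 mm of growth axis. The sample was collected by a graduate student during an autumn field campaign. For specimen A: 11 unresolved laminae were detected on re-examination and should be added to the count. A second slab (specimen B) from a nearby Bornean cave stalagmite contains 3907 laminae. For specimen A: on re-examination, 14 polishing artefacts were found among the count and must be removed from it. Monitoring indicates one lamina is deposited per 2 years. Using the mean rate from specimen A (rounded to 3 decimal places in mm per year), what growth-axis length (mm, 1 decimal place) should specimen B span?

859.5 mm

Specimen A: adjusted count: 2363 − 14 + 11 = 2360 laminae.
Specimen A: multiplying by 2 years per lamina: 2360 × 2 = 4720 years.
A: Mean rate = 520.3 mm / 4720 years ≈ 0.110 mm per year.
Specimen B: multiplying by 2 years per lamina: 3907 × 2 = 7814 years. Length of B = 0.110 × 7814 = 859.5 mm.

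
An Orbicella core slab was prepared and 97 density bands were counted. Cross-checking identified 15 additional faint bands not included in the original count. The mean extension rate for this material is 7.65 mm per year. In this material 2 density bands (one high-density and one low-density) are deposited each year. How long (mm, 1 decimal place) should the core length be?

428.4 mm

True density band count = 97 + 15 = 112.
112 density bands at 2 per year is 112 / 2 = 56 years.
56 years at 7.65 mm/year gives 7.65 × 56 = 428.4 mm.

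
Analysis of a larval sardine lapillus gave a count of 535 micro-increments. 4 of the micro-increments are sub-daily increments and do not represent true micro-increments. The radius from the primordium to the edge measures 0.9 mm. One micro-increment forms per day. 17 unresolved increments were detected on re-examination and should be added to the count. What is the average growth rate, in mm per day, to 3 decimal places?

Correcting the raw count gives 535 − 4 + 17 = 548 true micro-increments.
Mean rate = 0.9 mm / 548 days ≈ 0.002 mm per day.

0.002 mm per day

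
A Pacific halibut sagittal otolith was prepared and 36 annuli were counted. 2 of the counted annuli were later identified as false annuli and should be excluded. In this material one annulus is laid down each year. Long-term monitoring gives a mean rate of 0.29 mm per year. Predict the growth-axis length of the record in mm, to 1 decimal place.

9.9 mm

True annulus count = 36 − 2 = 34.
Length ≈ 0.29 × 34 = 9.9 mm.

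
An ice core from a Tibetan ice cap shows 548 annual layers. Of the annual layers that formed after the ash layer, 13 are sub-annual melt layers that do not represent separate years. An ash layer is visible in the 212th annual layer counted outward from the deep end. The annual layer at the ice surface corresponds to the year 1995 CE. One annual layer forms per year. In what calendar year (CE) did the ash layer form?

Between annual layer 212 and the ice surface there are 548 − 212 = 336 annual layers.
Excluding 13 false annual layers: 336 − 13 = 323.
The annual layer at the ice surface is 1995 CE, so the ash layer dates to 1995 − 323 = 1672 CE.

1672 CE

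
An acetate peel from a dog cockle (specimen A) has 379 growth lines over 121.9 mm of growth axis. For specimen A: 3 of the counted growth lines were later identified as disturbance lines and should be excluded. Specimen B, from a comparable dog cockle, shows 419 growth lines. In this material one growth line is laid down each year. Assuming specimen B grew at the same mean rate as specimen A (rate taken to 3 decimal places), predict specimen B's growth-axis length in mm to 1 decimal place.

135.8 mm

Specimen A: adjusted count: 379 − 3 = 376 growth lines.
A: Extension rate ≈ 121.9 / 376 = 0.324 mm per year.
For B, 0.324 mm/year × 419 years = 135.8 mm.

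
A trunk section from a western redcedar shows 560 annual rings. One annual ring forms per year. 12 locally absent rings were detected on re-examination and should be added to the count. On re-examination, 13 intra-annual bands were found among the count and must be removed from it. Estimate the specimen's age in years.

True annual ring count = 560 − 13 + 12 = 559.
With a one-to-one annual ring periodicity this is 559 years.

559 yr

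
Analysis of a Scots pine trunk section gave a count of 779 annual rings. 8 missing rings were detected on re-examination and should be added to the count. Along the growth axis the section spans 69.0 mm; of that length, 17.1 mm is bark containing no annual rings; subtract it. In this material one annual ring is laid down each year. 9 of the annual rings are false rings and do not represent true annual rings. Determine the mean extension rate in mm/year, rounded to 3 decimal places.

0.067 mm/year

Adjusted count: 779 − 9 + 8 = 778 annual rings.
Removing the 17.1 mm offcut leaves 69.0 − 17.1 = 51.9 mm.
Mean rate = 51.9 mm / 778 years ≈ 0.067 mm/year.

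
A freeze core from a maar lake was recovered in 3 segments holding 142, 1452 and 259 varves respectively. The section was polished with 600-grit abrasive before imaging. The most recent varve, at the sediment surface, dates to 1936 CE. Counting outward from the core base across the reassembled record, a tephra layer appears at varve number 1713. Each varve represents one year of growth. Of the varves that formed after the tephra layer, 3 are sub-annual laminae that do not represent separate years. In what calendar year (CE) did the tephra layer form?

1799 CE

Total varves = 142 + 1452 + 259 = 1853.
The tephra layer sits at varve 1713 from the core base, so 1853 − 1713 = 140 varves formed after it.
Excluding 3 false varves: 140 − 3 = 137.
The varve at the sediment surface is 1936 CE, so the tephra layer dates to 1936 − 137 = 1799 CE.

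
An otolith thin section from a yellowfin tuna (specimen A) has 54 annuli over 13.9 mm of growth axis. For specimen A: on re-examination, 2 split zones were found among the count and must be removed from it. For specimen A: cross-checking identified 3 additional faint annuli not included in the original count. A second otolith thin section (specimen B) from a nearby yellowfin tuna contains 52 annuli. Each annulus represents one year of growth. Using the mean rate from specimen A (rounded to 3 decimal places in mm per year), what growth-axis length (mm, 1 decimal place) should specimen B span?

13.2 mm

Specimen A: true annulus count = 54 − 2 + 3 = 55.
A: Mean rate = 13.9 mm / 55 years ≈ 0.253 mm/year.
B's length ≈ 0.253 × 52 = 13.2 mm.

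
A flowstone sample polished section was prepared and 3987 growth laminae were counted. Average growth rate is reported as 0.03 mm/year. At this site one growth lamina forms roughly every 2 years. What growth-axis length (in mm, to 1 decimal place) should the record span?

3987 growth laminae at 2 years each span 3987 × 2 = 7974 years.
Length ≈ 0.03 × 7974 = 239.2 mm.

239.2 mm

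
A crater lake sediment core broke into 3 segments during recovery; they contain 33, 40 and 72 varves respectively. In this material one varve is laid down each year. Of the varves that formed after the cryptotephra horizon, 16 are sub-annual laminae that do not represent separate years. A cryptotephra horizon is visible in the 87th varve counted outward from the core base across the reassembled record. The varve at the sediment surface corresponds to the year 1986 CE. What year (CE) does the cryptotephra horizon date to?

1944 CE

Total varves = 33 + 40 + 72 = 145.
Between varve 87 and the sediment surface there are 145 − 87 = 58 varves.
58 − 16 false = 42 true varves after the cryptotephra horizon.
Counting back 42 years from 1986 CE places the cryptotephra horizon in 1986 − 42 = 1944 CE.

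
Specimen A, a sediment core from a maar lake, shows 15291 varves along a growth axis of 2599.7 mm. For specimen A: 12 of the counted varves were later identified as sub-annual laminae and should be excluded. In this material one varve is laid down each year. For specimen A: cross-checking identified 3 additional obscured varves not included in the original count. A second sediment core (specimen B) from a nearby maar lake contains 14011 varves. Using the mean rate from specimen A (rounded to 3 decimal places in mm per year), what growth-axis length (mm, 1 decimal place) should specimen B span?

2381.9 mm

Specimen A: adjusted count: 15291 − 12 + 3 = 15282 varves.
A: Mean rate = 2599.7 mm / 15282 years ≈ 0.170 mm/yr.
Length of B = 0.170 × 14011 = 2381.9 mm.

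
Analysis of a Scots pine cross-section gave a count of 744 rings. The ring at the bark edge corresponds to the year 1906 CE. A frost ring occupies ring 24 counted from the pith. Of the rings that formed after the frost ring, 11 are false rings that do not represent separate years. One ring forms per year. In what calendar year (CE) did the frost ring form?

The frost ring sits at ring 24 from the pith, so 744 − 24 = 720 rings formed after it.
Removing the 11 false rings leaves 720 − 11 = 709 true rings beyond the frost ring.
Counting back 709 years from 1906 CE places the frost ring in 1906 − 709 = 1197 CE.

1197 CE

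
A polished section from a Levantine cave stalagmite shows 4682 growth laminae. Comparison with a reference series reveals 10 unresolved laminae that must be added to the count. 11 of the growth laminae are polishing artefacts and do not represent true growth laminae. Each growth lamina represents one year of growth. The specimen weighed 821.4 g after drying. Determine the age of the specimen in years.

4681 years

Correcting the raw count gives 4682 − 11 + 10 = 4681 true growth laminae.
With a one-to-one growth lamina periodicity this is 4681 years.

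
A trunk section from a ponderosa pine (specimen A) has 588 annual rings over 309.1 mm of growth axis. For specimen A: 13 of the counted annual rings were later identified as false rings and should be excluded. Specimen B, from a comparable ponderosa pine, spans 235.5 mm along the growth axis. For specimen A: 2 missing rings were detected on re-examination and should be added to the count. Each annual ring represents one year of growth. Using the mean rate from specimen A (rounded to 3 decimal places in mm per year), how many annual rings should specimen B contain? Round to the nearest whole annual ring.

Specimen A: after corrections the count is 588 − 13 + 2 = 577 annual rings.
A: 309.1 mm over 577 years gives 309.1 / 577 ≈ 0.536 mm per year.
B spans 235.5 / 0.536 = 439.37 years ≈ 439 annual rings.

439 annual rings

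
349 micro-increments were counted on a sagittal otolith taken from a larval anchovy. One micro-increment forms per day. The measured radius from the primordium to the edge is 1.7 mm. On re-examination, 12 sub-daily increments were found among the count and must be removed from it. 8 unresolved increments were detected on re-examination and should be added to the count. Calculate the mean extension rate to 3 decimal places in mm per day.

0.005 mm per day

Correcting the raw count gives 349 − 12 + 8 = 345 true micro-increments.
Mean rate = 1.7 mm / 345 days ≈ 0.005 mm per day.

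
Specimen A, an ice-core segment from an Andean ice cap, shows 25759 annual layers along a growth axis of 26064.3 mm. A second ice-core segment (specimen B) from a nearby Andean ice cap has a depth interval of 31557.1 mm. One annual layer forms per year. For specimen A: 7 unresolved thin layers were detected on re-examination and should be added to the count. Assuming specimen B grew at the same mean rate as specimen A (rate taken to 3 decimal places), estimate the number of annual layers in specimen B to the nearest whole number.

31183 annual layers

Specimen A: true annual layer count = 25759 + 7 = 25766.
A: Extension rate ≈ 26064.3 / 25766 = 1.012 mm per year.
B spans 31557.1 / 1.012 = 31182.91 years ≈ 31183 annual layers.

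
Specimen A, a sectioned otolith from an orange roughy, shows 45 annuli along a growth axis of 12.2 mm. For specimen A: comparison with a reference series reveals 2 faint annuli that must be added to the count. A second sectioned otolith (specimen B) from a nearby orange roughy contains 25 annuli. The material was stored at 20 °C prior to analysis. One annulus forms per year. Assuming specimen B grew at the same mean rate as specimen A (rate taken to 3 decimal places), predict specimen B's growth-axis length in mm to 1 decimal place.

Specimen A: adjusted count: 45 + 2 = 47 annuli.
A: Extension rate ≈ 12.2 / 47 = 0.260 mm per year.
Length of B = 0.260 × 25 = 6.5 mm.

6.5 mm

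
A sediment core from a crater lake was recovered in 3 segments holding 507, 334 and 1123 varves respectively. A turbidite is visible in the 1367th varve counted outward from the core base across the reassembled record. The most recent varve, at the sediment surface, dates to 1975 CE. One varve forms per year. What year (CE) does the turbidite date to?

1378 CE

Total varves = 507 + 334 + 1123 = 1964.
The turbidite sits at varve 1367 from the core base, so 1964 − 1367 = 597 varves formed after it.
1975 − 597 = 1378 CE.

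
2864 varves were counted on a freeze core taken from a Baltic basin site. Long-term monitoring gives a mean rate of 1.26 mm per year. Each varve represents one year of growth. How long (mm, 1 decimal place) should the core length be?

3608.6 mm

The record spans 2864 years at 1.26 mm per year.
Length ≈ 1.26 × 2864 = 3608.6 mm.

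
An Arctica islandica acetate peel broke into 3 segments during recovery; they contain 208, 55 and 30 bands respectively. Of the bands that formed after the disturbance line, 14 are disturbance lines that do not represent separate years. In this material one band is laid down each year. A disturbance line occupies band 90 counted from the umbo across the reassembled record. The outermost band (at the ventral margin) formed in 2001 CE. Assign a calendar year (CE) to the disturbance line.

1812 CE

Total bands = 208 + 55 + 30 = 293.
293 − 90 = 203 bands lie beyond the disturbance line toward the ventral margin.
203 − 14 false = 189 true bands after the disturbance line.
2001 − 189 = 1812 CE.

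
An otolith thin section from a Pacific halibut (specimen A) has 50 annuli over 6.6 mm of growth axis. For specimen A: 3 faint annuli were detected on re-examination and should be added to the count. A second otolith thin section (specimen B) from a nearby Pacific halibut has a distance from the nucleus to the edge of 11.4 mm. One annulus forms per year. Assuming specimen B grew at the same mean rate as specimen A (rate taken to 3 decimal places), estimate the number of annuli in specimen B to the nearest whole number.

Specimen A: true annulus count = 50 + 3 = 53.
A: Mean rate = 6.6 mm / 53 years ≈ 0.125 mm per year.
B spans 11.4 / 0.125 = 91.20 years ≈ 91 annuli.

91 annuli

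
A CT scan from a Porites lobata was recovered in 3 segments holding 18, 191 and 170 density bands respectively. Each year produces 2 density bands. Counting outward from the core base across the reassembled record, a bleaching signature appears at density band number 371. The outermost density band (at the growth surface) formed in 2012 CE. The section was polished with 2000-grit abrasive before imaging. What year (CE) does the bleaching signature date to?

Total density bands = 18 + 191 + 170 = 379.
379 − 371 = 8 density bands lie beyond the bleaching signature toward the growth surface.
Dividing by 2 density bands per year: 8 / 2 = 4 years.
The density band at the growth surface is 2012 CE, so the bleaching signature dates to 2012 − 4 = 2008 CE.

2008 CE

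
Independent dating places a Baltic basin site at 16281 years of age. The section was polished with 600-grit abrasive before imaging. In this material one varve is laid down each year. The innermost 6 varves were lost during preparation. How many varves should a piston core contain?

16275 varves

At one varve per year, 16281 years correspond to 16281 varves.
Less the 6 uncaptured varves: 16281 − 6 = 16275.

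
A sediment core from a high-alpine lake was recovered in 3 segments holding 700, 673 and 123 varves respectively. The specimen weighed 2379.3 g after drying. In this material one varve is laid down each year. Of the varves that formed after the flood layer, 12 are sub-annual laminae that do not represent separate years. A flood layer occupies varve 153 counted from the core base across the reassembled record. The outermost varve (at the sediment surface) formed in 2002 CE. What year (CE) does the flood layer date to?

Total varves = 700 + 673 + 123 = 1496.
Between varve 153 and the sediment surface there are 1496 − 153 = 1343 varves.
Excluding 12 false varves: 1343 − 12 = 1331.
The varve at the sediment surface is 2002 CE, so the flood layer dates to 2002 − 1331 = 671 CE.

671 CE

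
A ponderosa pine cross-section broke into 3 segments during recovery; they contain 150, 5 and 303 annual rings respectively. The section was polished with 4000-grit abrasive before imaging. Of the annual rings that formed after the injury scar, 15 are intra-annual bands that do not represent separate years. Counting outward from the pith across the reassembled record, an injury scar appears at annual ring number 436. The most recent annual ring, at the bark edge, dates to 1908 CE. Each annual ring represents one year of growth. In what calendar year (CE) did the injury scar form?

1901 CE

Total annual rings = 150 + 5 + 303 = 458.
The injury scar sits at annual ring 436 from the pith, so 458 − 436 = 22 annual rings formed after it.
Excluding 15 false annual rings: 22 − 15 = 7.
1908 − 7 = 1901 CE.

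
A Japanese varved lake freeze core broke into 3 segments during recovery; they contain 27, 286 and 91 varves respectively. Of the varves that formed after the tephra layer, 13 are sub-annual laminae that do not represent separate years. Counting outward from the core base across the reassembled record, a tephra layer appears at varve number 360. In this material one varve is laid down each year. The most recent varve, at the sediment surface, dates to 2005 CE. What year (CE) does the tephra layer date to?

Total varves = 27 + 286 + 91 = 404.
404 − 360 = 44 varves lie beyond the tephra layer toward the sediment surface.
Removing the 13 false varves leaves 44 − 13 = 31 true varves beyond the tephra layer.
2005 − 31 = 1974 CE.

1974 CE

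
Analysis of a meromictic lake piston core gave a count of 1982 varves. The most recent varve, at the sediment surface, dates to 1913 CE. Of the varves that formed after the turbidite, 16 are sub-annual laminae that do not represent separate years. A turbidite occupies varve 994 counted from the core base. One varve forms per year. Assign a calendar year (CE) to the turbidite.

941 CE

1982 − 994 = 988 varves lie beyond the turbidite toward the sediment surface.
Excluding 16 false varves: 988 − 16 = 972.
Counting back 972 years from 1913 CE places the turbidite in 1913 − 972 = 941 CE.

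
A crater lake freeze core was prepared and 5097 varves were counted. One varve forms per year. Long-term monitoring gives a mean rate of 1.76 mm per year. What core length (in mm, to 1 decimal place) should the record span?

The record spans 5097 years at 1.76 mm per year.
Predicted length = 1.76 mm/year × 5097 years = 8970.7 mm.

8970.7 mm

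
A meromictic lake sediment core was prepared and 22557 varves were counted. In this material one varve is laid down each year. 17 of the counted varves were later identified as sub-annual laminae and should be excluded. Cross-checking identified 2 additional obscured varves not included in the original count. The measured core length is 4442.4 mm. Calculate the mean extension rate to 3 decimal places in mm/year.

Correcting the raw count gives 22557 − 17 + 2 = 22542 true varves.
Mean rate = 4442.4 mm / 22542 years ≈ 0.197 mm/year.

0.197 mm/year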